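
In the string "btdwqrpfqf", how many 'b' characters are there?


Input string: 'btdwqrpfqf'
Target character: 'b'
Scan each position: s[0]='b'
Matches found at indices: 0
Total: 1


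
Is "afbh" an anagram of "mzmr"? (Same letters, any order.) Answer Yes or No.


String 1: 'mzmr' -> sorted: 'mmrz'
String 2: 'afbh' -> sorted: 'abfh'
Compare sorted forms: 'mmrz' != 'abfh'
Anagram: No


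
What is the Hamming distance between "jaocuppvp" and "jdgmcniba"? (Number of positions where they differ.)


String 1: 'jaocuppvp'
String 2: 'jdgmcniba'
Compare each position: pos 0: 'j'=='j', pos 1: 'a'!='d', pos 2: 'o'!='g', pos 3: 'c'!='m', pos 4: 'u'!='c', pos 5: 'p'!='n', pos 6: 'p'!='i', pos 7: 'v'!='b', pos 8: 'p'!='a'
Differing positions: 8
Hamming distance: 8


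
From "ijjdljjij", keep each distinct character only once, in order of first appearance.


Input: 'ijjdljjij'
Operation: keep first occurrence of each character
Scan: s[0]='i' new -> keep; s[1]='j' new -> keep; s[2]='j' seen -> skip; s[3]='d' new -> keep; s[4]='l' new -> keep; s[5]='j' seen -> skip; s[6]='j' seen -> skip; s[7]='i' seen -> skip; s[8]='j' seen -> skip
Result: ijdl


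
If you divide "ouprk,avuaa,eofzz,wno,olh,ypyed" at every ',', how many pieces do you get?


Input string: 'ouprk,avuaa,eofzz,wno,olh,ypyed'
Delimiter: ','
Split result: 'ouprk', 'avuaa', 'eofzz', 'wno', 'olh', 'ypyed'
Number of parts: 6


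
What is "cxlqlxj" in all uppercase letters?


Input string: 'cxlqlxj'
Operation: convert each letter to uppercase
Mapping: 'c'->'C', 'x'->'X', 'l'->'L', 'q'->'Q', 'l'->'L', 'x'->'X', 'j'->'J'
Result: CXLQLXJ


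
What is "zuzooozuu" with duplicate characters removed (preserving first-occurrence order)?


Input: 'zuzooozuu'
Operation: keep first occurrence of each character
Scan: s[0]='z' new -> keep; s[1]='u' new -> keep; s[2]='z' seen -> skip; s[3]='o' new -> keep; s[4]='o' seen -> skip; s[5]='o' seen -> skip; s[6]='z' seen -> skip; s[7]='u' seen -> skip; s[8]='u' seen -> skip
Result: zuo


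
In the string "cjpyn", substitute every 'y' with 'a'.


Input string: 'cjpyn'
Operation: replace 'y' with 'a'
Positions of 'y': 3
After replacement: cjpan


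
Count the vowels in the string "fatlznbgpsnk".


Input string: 'fatlznbgpsnk'
Operation: count vowels (a, e, i, o, u)
Scan: s[0]='f', s[1]='a' (vowel), s[2]='t', s[3]='l', s[4]='z', s[5]='n', s[6]='b', s[7]='g', s[8]='p', s[9]='s', s[10]='n', s[11]='k'
Vowels found: 1
Result: 1


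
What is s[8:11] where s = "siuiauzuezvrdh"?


Input string: 'siuiauzuezvrdh'
Operation: slice [8:11]
Extract characters: s[8]='e', s[9]='z', s[10]='v'
Result: ezv


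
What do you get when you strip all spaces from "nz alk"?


Input string: 'nz alk'
Operation: remove all spaces
Words: 'nz', 'alk'
Join without spaces: nzalk


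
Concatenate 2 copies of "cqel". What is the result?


Input string: 'cqel'
Operation: repeat 2 times
Concatenation: 'cqel' + 'cqel'
Result: cqelcqel


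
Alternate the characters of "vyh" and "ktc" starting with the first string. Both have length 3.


String 1: 'vyh'
String 2: 'ktc'
Operation: alternate characters
Pairs: 'v'+'k', 'y'+'t', 'h'+'c'
Result: vkythc


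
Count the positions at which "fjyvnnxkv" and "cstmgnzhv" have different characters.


String 1: 'fjyvnnxkv'
String 2: 'cstmgnzhv'
Compare each position: pos 0: 'f'!='c', pos 1: 'j'!='s', pos 2: 'y'!='t', pos 3: 'v'!='m', pos 4: 'n'!='g', pos 5: 'n'=='n', pos 6: 'x'!='z', pos 7: 'k'!='h', pos 8: 'v'=='v'
Differing positions: 7
Hamming distance: 7


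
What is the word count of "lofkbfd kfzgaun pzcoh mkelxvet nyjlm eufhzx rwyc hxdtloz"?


Input string: 'lofkbfd kfzgaun pzcoh mkelxvet nyjlm eufhzx rwyc hxdtloz'
Operation: split by spaces
Words found: 'lofkbfd', 'kfzgaun', 'pzcoh', 'mkelxvet', 'nyjlm', 'eufhzx', 'rwyc', 'hxdtloz'
Word count: 8


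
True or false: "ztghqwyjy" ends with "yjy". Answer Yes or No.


Input string: 'ztghqwyjy'
Suffix to check: 'yjy'
Last 3 characters of input: 'yjy'
Match: True
Result: Yes


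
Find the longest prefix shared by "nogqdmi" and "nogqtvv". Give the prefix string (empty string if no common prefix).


String 1: 'nogqdmi'
String 2: 'nogqtvv'
Compare position by position:
pos 0: 'n' vs 'n' match
pos 1: 'o' vs 'o' match
pos 2: 'g' vs 'g' match
pos 3: 'q' vs 'q' match
pos 4: 'd' vs 't' differ -> stop
Longest common prefix: "nogq" (length 4)


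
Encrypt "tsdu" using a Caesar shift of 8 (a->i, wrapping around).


Input: 'tsdu', shift = 8
Operation: for each letter, (position + 8) mod 26
Mapping: 't'(19+8=27, 27 mod 26=1)->'b', 's'(18+8=26, 26 mod 26=0)->'a', 'd'(3+8=11)->'l', 'u'(20+8=28, 28 mod 26=2)->'c'
Result: balc


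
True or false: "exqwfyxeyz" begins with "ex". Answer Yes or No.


Input string: 'exqwfyxeyz'
Prefix to check: 'ex'
First 2 characters of input: 'ex'
Match: True
Result: Yes


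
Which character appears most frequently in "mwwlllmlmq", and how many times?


Input: 'mwwlllmlmq'
Operation: tally each character
Counts: 'l':4, 'm':3, 'q':1, 'w':2
Maximum: 'l' appears 4 times


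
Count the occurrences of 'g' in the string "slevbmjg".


Input string: 'slevbmjg'
Target character: 'g'
Scan each position: s[7]='g'
Matches found at indices: 7
Total: 1


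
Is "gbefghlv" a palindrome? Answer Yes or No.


Input string: 'gbefghlv'
Reversed: 'vlhgfebg'
Compare pairs: s[0]='g' vs s[7]='v' (mismatch), s[1]='b' vs s[6]='l' (mismatch), s[2]='e' vs s[5]='h' (mismatch), s[3]='f' vs s[4]='g' (mismatch)
Palindrome: No


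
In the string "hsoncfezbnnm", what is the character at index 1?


Input string: 'hsoncfezbnnm'
Operation: get character at index 1
Index mapping: s[0]='h', s[1]='s'
Result: 's'


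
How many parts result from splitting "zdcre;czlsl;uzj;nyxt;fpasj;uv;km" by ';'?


Input string: 'zdcre;czlsl;uzj;nyxt;fpasj;uv;km'
Delimiter: ';'
Split result: 'zdcre', 'czlsl', 'uzj', 'nyxt', 'fpasj', 'uv', 'km'
Number of parts: 7


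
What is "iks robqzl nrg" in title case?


Input string: 'iks robqzl nrg'
Operation: capitalize first letter of each word
Word transformations: 'iks'->'Iks', 'robqzl'->'Robqzl', 'nrg'->'Nrg'
Result: Iks Robqzl Nrg


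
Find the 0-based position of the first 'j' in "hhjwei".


Input string: 'hhjwei'
Target: 'j'
Scanning left to right: s[0]='h', s[1]='h', s[2]='j'
First match at index: 2


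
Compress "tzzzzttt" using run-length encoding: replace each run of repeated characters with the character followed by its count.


Input: 'tzzzzttt'
Operation: identify consecutive runs
Runs: 't' -> t1, 'zzzz' -> z4, 'ttt' -> t3
Encoded: t1z4t3


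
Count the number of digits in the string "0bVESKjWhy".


Input string: '0bVESKjWhy'
Operation: count digit characters (0-9)
Scan: '0'(digit), 'b', 'V', 'E', 'S', 'K', 'j', 'W', 'h', 'y'
Digits found: 1
Result: 1


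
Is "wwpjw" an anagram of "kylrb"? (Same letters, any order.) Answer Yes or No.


String 1: 'kylrb' -> sorted: 'bklry'
String 2: 'wwpjw' -> sorted: 'jpwww'
Compare sorted forms: 'bklry' != 'jpwww'
Anagram: No


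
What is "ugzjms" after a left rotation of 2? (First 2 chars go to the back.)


Input: 'ugzjms', shift = 2
Operation: split at index 2 and swap parts
Front part s[0:2] = 'ug'
Back part s[2:] = 'zjms'
Rotated = back + front = 'zjms' + 'ug'
Result: zjmsug


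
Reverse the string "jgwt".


Input string: 'jgwt'
Operation: reverse character order
Original order: 'j' -> 'g' -> 'w' -> 't'
Reversed order: 't' -> 'w' -> 'g' -> 'j'
Result: twgj


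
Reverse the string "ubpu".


Input string: 'ubpu'
Operation: reverse character order
Original order: 'u' -> 'b' -> 'p' -> 'u'
Reversed order: 'u' -> 'p' -> 'b' -> 'u'
Result: upbu


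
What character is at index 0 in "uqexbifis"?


Input string: 'uqexbifis'
Operation: get character at index 0
Index mapping: s[0]='u'
Result: 'u'


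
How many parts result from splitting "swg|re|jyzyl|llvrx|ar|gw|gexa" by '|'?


Input string: 'swg|re|jyzyl|llvrx|ar|gw|gexa'
Delimiter: '|'
Split result: 'swg', 're', 'jyzyl', 'llvrx', 'ar', 'gw', 'gexa'
Number of parts: 7


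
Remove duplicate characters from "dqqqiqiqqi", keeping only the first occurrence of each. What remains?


Input: 'dqqqiqiqqi'
Operation: keep first occurrence of each character
Scan: s[0]='d' new -> keep; s[1]='q' new -> keep; s[2]='q' seen -> skip; s[3]='q' seen -> skip; s[4]='i' new -> keep; s[5]='q' seen -> skip; s[6]='i' seen -> skip; s[7]='q' seen -> skip; s[8]='q' seen -> skip; s[9]='i' seen -> skip
Result: dqi


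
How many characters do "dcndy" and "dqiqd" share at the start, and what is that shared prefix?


String 1: 'dcndy'
String 2: 'dqiqd'
Compare position by position:
pos 0: 'd' vs 'd' match
pos 1: 'c' vs 'q' differ -> stop
Longest common prefix: "d" (length 1)


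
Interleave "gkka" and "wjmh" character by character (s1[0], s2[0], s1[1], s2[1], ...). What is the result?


String 1: 'gkka'
String 2: 'wjmh'
Operation: alternate characters
Pairs: 'g'+'w', 'k'+'j', 'k'+'m', 'a'+'h'
Result: gwkjkmah


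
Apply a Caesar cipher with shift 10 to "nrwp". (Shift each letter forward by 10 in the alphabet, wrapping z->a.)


Input: 'nrwp', shift = 10
Operation: for each letter, (position + 10) mod 26
Mapping: 'n'(13+10=23)->'x', 'r'(17+10=27, 27 mod 26=1)->'b', 'w'(22+10=32, 32 mod 26=6)->'g', 'p'(15+10=25)->'z'
Result: xbgz


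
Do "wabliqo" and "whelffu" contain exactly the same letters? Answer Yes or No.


String 1: 'wabliqo' -> sorted: 'abiloqw'
String 2: 'whelffu' -> sorted: 'effhluw'
Compare sorted forms: 'abiloqw' != 'effhluw'
Anagram: No


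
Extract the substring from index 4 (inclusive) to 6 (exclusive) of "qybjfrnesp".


Input string: 'qybjfrnesp'
Operation: slice [4:6]
Extract characters: s[4]='f', s[5]='r'
Result: fr


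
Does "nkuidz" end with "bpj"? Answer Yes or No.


Input string: 'nkuidz'
Suffix to check: 'bpj'
Last 3 characters of input: 'idz'
Match: False
Result: No


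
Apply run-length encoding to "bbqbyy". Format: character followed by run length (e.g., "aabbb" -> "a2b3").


Input: 'bbqbyy'
Operation: identify consecutive runs
Runs: 'bb' -> b2, 'q' -> q1, 'b' -> b1, 'yy' -> y2
Encoded: b2q1b1y2


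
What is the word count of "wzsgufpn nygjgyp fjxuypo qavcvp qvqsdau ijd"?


Input string: 'wzsgufpn nygjgyp fjxuypo qavcvp qvqsdau ijd'
Operation: split by spaces
Words found: 'wzsgufpn', 'nygjgyp', 'fjxuypo', 'qavcvp', 'qvqsdau', 'ijd'
Word count: 6


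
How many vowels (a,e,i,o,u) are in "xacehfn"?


Input string: 'xacehfn'
Operation: count vowels (a, e, i, o, u)
Scan: s[0]='x', s[1]='a' (vowel), s[2]='c', s[3]='e' (vowel), s[4]='h', s[5]='f', s[6]='n'
Vowels found: 2
Result: 2


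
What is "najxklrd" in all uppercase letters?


Input string: 'najxklrd'
Operation: convert each letter to uppercase
Mapping: 'n'->'N', 'a'->'A', 'j'->'J', 'x'->'X', 'k'->'K', 'l'->'L', 'r'->'R', 'd'->'D'
Result: NAJXKLRD


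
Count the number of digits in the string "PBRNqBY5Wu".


Input string: 'PBRNqBY5Wu'
Operation: count digit characters (0-9)
Scan: 'P', 'B', 'R', 'N', 'q', 'B', 'Y', '5'(digit), 'W', 'u'
Digits found: 1
Result: 1


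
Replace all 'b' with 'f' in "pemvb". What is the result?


Input string: 'pemvb'
Operation: replace 'b' with 'f'
Positions of 'b': 4
After replacement: pemvf


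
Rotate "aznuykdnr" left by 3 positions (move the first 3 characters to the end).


Input: 'aznuykdnr', shift = 3
Operation: split at index 3 and swap parts
Front part s[0:3] = 'azn'
Back part s[3:] = 'uykdnr'
Rotated = back + front = 'uykdnr' + 'azn'
Result: uykdnrazn


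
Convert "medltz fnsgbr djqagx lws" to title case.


Input string: 'medltz fnsgbr djqagx lws'
Operation: capitalize first letter of each word
Word transformations: 'medltz'->'Medltz', 'fnsgbr'->'Fnsgbr', 'djqagx'->'Djqagx', 'lws'->'Lws'
Result: Medltz Fnsgbr Djqagx Lws


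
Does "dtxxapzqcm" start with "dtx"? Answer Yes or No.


Input string: 'dtxxapzqcm'
Prefix to check: 'dtx'
First 3 characters of input: 'dtx'
Match: True
Result: Yes


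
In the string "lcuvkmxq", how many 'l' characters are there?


Input string: 'lcuvkmxq'
Target character: 'l'
Scan each position: s[0]='l'
Matches found at indices: 0
Total: 1


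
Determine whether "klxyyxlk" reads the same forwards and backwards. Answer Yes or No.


Input string: 'klxyyxlk'
Reversed: 'klxyyxlk'
Compare pairs: s[0]='k' vs s[7]='k' (match), s[1]='l' vs s[6]='l' (match), s[2]='x' vs s[5]='x' (match), s[3]='y' vs s[4]='y' (match)
Palindrome: Yes


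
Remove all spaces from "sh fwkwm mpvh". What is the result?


Input string: 'sh fwkwm mpvh'
Operation: remove all spaces
Words: 'sh', 'fwkwm', 'mpvh'
Join without spaces: shfwkwmmpvh


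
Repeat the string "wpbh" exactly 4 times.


Input string: 'wpbh'
Operation: repeat 4 times
Concatenation: 'wpbh' + 'wpbh' + 'wpbh' + 'wpbh'
Result: wpbhwpbhwpbhwpbh


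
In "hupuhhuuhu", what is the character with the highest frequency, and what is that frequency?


Input: 'hupuhhuuhu'
Operation: tally each character
Counts: 'h':4, 'p':1, 'u':5
Maximum: 'u' appears 5 times


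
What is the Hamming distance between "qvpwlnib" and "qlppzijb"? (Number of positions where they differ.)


String 1: 'qvpwlnib'
String 2: 'qlppzijb'
Compare each position: pos 0: 'q'=='q', pos 1: 'v'!='l', pos 2: 'p'=='p', pos 3: 'w'!='p', pos 4: 'l'!='z', pos 5: 'n'!='i', pos 6: 'i'!='j', pos 7: 'b'=='b'
Differing positions: 5
Hamming distance: 5


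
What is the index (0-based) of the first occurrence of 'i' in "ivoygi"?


Input string: 'ivoygi'
Target: 'i'
Scanning left to right: s[0]='i'
First match at index: 0


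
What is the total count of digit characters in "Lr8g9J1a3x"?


Input string: 'Lr8g9J1a3x'
Operation: count digit characters (0-9)
Scan: 'L', 'r', '8'(digit), 'g', '9'(digit), 'J', '1'(digit), 'a', '3'(digit), 'x'
Digits found: 4
Result: 4


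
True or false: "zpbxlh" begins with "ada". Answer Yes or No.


Input string: 'zpbxlh'
Prefix to check: 'ada'
First 3 characters of input: 'zpb'
Match: False
Result: No


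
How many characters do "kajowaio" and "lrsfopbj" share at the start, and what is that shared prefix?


String 1: 'kajowaio'
String 2: 'lrsfopbj'
Compare position by position:
pos 0: 'k' vs 'l' differ -> stop
Longest common prefix: "" (length 0)


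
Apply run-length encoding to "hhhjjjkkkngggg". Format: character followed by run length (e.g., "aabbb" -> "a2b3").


Input: 'hhhjjjkkkngggg'
Operation: identify consecutive runs
Runs: 'hhh' -> h3, 'jjj' -> j3, 'kkk' -> k3, 'n' -> n1, 'gggg' -> g4
Encoded: h3j3k3n1g4


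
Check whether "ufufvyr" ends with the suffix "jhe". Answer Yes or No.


Input string: 'ufufvyr'
Suffix to check: 'jhe'
Last 3 characters of input: 'vyr'
Match: False
Result: No


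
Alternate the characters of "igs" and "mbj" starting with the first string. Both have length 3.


String 1: 'igs'
String 2: 'mbj'
Operation: alternate characters
Pairs: 'i'+'m', 'g'+'b', 's'+'j'
Result: imgbsj


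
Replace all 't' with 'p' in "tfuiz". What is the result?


Input string: 'tfuiz'
Operation: replace 't' with 'p'
Positions of 't': 0
After replacement: pfuiz


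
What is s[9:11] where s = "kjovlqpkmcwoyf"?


Input string: 'kjovlqpkmcwoyf'
Operation: slice [9:11]
Extract characters: s[9]='c', s[10]='w'
Result: cw


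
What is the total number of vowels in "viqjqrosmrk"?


Input string: 'viqjqrosmrk'
Operation: count vowels (a, e, i, o, u)
Scan: s[0]='v', s[1]='i' (vowel), s[2]='q', s[3]='j', s[4]='q', s[5]='r', s[6]='o' (vowel), s[7]='s', s[8]='m', s[9]='r', s[10]='k'
Vowels found: 2
Result: 2


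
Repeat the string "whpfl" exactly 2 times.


Input string: 'whpfl'
Operation: repeat 2 times
Concatenation: 'whpfl' + 'whpfl'
Result: whpflwhpfl


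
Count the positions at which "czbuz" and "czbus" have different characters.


String 1: 'czbuz'
String 2: 'czbus'
Compare each position: pos 0: 'c'=='c', pos 1: 'z'=='z', pos 2: 'b'=='b', pos 3: 'u'=='u', pos 4: 'z'!='s'
Differing positions: 1
Hamming distance: 1


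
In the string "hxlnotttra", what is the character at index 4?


Input string: 'hxlnotttra'
Operation: get character at index 4
Index mapping: s[0]='h', s[1]='x', s[2]='l', s[3]='n', s[4]='o'
Result: 'o'


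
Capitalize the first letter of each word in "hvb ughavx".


Input string: 'hvb ughavx'
Operation: capitalize first letter of each word
Word transformations: 'hvb'->'Hvb', 'ughavx'->'Ughavx'
Result: Hvb Ughavx


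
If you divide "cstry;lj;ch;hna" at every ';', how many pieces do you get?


Input string: 'cstry;lj;ch;hna'
Delimiter: ';'
Split result: 'cstry', 'lj', 'ch', 'hna'
Number of parts: 4


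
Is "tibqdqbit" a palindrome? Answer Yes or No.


Input string: 'tibqdqbit'
Reversed: 'tibqdqbit'
Compare pairs: s[0]='t' vs s[8]='t' (match), s[1]='i' vs s[7]='i' (match), s[2]='b' vs s[6]='b' (match), s[3]='q' vs s[5]='q' (match)
Palindrome: Yes


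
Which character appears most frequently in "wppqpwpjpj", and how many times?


Input: 'wppqpwpjpj'
Operation: tally each character
Counts: 'j':2, 'p':5, 'q':1, 'w':2
Maximum: 'p' appears 5 times


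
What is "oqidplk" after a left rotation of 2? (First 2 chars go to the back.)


Input: 'oqidplk', shift = 2
Operation: split at index 2 and swap parts
Front part s[0:2] = 'oq'
Back part s[2:] = 'idplk'
Rotated = back + front = 'idplk' + 'oq'
Result: idplkoq


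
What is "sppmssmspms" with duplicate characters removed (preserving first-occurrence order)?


Input: 'sppmssmspms'
Operation: keep first occurrence of each character
Scan: s[0]='s' new -> keep; s[1]='p' new -> keep; s[2]='p' seen -> skip; s[3]='m' new -> keep; s[4]='s' seen -> skip; s[5]='s' seen -> skip; s[6]='m' seen -> skip; s[7]='s' seen -> skip; s[8]='p' seen -> skip; s[9]='m' seen -> skip; s[10]='s' seen -> skip
Result: spm


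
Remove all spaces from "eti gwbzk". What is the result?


Input string: 'eti gwbzk'
Operation: remove all spaces
Words: 'eti', 'gwbzk'
Join without spaces: etigwbzk


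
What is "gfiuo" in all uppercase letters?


Input string: 'gfiuo'
Operation: convert each letter to uppercase
Mapping: 'g'->'G', 'f'->'F', 'i'->'I', 'u'->'U', 'o'->'O'
Result: GFIUO


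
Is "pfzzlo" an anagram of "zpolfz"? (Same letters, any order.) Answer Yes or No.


String 1: 'zpolfz' -> sorted: 'flopzz'
String 2: 'pfzzlo' -> sorted: 'flopzz'
Compare sorted forms: 'flopzz' == 'flopzz'
Anagram: Yes


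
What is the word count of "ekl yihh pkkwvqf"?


Input string: 'ekl yihh pkkwvqf'
Operation: split by spaces
Words found: 'ekl', 'yihh', 'pkkwvqf'
Word count: 3


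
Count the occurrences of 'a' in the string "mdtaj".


Input string: 'mdtaj'
Target character: 'a'
Scan each position: s[3]='a'
Matches found at indices: 3
Total: 1


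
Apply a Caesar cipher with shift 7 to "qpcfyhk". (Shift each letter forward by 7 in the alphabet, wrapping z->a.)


Input: 'qpcfyhk', shift = 7
Operation: for each letter, (position + 7) mod 26
Mapping: 'q'(16+7=23)->'x', 'p'(15+7=22)->'w', 'c'(2+7=9)->'j', 'f'(5+7=12)->'m', 'y'(24+7=31, 31 mod 26=5)->'f', 'h'(7+7=14)->'o', 'k'(10+7=17)->'r'
Result: xwjmfor


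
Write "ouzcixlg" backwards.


Input string: 'ouzcixlg'
Operation: reverse character order
Original order: 'o' -> 'u' -> 'z' -> 'c' -> 'i' -> 'x' -> 'l' -> 'g'
Reversed order: 'g' -> 'l' -> 'x' -> 'i' -> 'c' -> 'z' -> 'u' -> 'o'
Result: glxiczuo


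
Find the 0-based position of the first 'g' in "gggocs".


Input string: 'gggocs'
Target: 'g'
Scanning left to right: s[0]='g'
First match at index: 0


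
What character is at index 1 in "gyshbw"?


Input string: 'gyshbw'
Operation: get character at index 1
Index mapping: s[0]='g', s[1]='y'
Result: 'y'


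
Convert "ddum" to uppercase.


Input string: 'ddum'
Operation: convert each letter to uppercase
Mapping: 'd'->'D', 'd'->'D', 'u'->'U', 'm'->'M'
Result: DDUM


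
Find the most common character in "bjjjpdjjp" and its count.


Input: 'bjjjpdjjp'
Operation: tally each character
Counts: 'b':1, 'd':1, 'j':5, 'p':2
Maximum: 'j' appears 5 times


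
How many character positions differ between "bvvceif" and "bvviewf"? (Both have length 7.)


String 1: 'bvvceif'
String 2: 'bvviewf'
Compare each position: pos 0: 'b'=='b', pos 1: 'v'=='v', pos 2: 'v'=='v', pos 3: 'c'!='i', pos 4: 'e'=='e', pos 5: 'i'!='w', pos 6: 'f'=='f'
Differing positions: 2
Hamming distance: 2


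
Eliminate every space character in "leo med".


Input string: 'leo med'
Operation: remove all spaces
Words: 'leo', 'med'
Join without spaces: leomed


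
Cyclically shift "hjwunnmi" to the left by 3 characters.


Input: 'hjwunnmi', shift = 3
Operation: split at index 3 and swap parts
Front part s[0:3] = 'hjw'
Back part s[3:] = 'unnmi'
Rotated = back + front = 'unnmi' + 'hjw'
Result: unnmihjw


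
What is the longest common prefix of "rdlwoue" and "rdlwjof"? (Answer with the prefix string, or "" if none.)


String 1: 'rdlwoue'
String 2: 'rdlwjof'
Compare position by position:
pos 0: 'r' vs 'r' match
pos 1: 'd' vs 'd' match
pos 2: 'l' vs 'l' match
pos 3: 'w' vs 'w' match
pos 4: 'o' vs 'j' differ -> stop
Longest common prefix: "rdlw" (length 4)


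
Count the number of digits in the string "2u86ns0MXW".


Input string: '2u86ns0MXW'
Operation: count digit characters (0-9)
Scan: '2'(digit), 'u', '8'(digit), '6'(digit), 'n', 's', '0'(digit), 'M', 'X', 'W'
Digits found: 4
Result: 4


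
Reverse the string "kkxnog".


Input string: 'kkxnog'
Operation: reverse character order
Original order: 'k' -> 'k' -> 'x' -> 'n' -> 'o' -> 'g'
Reversed order: 'g' -> 'o' -> 'n' -> 'x' -> 'k' -> 'k'
Result: gonxkk


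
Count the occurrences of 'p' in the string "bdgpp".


Input string: 'bdgpp'
Target character: 'p'
Scan each position: s[3]='p', s[4]='p'
Matches found at indices: 3, 4
Total: 2


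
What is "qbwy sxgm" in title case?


Input string: 'qbwy sxgm'
Operation: capitalize first letter of each word
Word transformations: 'qbwy'->'Qbwy', 'sxgm'->'Sxgm'
Result: Qbwy Sxgm


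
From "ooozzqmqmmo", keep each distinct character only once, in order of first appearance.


Input: 'ooozzqmqmmo'
Operation: keep first occurrence of each character
Scan: s[0]='o' new -> keep; s[1]='o' seen -> skip; s[2]='o' seen -> skip; s[3]='z' new -> keep; s[4]='z' seen -> skip; s[5]='q' new -> keep; s[6]='m' new -> keep; s[7]='q' seen -> skip; s[8]='m' seen -> skip; s[9]='m' seen -> skip; s[10]='o' seen -> skip
Result: ozqm


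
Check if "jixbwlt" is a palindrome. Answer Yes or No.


Input string: 'jixbwlt'
Reversed: 'tlwbxij'
Compare pairs: s[0]='j' vs s[6]='t' (mismatch), s[1]='i' vs s[5]='l' (mismatch), s[2]='x' vs s[4]='w' (mismatch)
Palindrome: No


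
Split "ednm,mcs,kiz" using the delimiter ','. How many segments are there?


Input string: 'ednm,mcs,kiz'
Delimiter: ','
Split result: 'ednm', 'mcs', 'kiz'
Number of parts: 3


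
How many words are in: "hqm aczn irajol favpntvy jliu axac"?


Input string: 'hqm aczn irajol favpntvy jliu axac'
Operation: split by spaces
Words found: 'hqm', 'aczn', 'irajol', 'favpntvy', 'jliu', 'axac'
Word count: 6


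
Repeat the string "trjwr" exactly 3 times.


Input string: 'trjwr'
Operation: repeat 3 times
Concatenation: 'trjwr' + 'trjwr' + 'trjwr'
Result: trjwrtrjwrtrjwr


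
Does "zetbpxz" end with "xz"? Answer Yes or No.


Input string: 'zetbpxz'
Suffix to check: 'xz'
Last 2 characters of input: 'xz'
Match: True
Result: Yes


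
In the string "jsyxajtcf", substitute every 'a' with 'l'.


Input string: 'jsyxajtcf'
Operation: replace 'a' with 'l'
Positions of 'a': 4
After replacement: jsyxljtcf


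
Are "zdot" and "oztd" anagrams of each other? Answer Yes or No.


String 1: 'zdot' -> sorted: 'dotz'
String 2: 'oztd' -> sorted: 'dotz'
Compare sorted forms: 'dotz' == 'dotz'
Anagram: Yes


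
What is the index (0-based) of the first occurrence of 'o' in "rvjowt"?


Input string: 'rvjowt'
Target: 'o'
Scanning left to right: s[0]='r', s[1]='v', s[2]='j', s[3]='o'
First match at index: 3


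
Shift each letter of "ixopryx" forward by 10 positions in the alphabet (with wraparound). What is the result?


Input: 'ixopryx', shift = 10
Operation: for each letter, (position + 10) mod 26
Mapping: 'i'(8+10=18)->'s', 'x'(23+10=33, 33 mod 26=7)->'h', 'o'(14+10=24)->'y', 'p'(15+10=25)->'z', 'r'(17+10=27, 27 mod 26=1)->'b', 'y'(24+10=34, 34 mod 26=8)->'i', 'x'(23+10=33, 33 mod 26=7)->'h'
Result: shyzbih


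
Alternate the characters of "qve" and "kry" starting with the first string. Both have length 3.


String 1: 'qve'
String 2: 'kry'
Operation: alternate characters
Pairs: 'q'+'k', 'v'+'r', 'e'+'y'
Result: qkvrey


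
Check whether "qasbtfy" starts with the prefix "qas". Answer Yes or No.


Input string: 'qasbtfy'
Prefix to check: 'qas'
First 3 characters of input: 'qas'
Match: True
Result: Yes


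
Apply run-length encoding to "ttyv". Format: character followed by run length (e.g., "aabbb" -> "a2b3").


Input: 'ttyv'
Operation: identify consecutive runs
Runs: 'tt' -> t2, 'y' -> y1, 'v' -> v1
Encoded: t2y1v1


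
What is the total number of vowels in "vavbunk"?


Input string: 'vavbunk'
Operation: count vowels (a, e, i, o, u)
Scan: s[0]='v', s[1]='a' (vowel), s[2]='v', s[3]='b', s[4]='u' (vowel), s[5]='n', s[6]='k'
Vowels found: 2
Result: 2


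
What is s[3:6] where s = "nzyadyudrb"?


Input string: 'nzyadyudrb'
Operation: slice [3:6]
Extract characters: s[3]='a', s[4]='d', s[5]='y'
Result: ady


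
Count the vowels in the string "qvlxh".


Input string: 'qvlxh'
Operation: count vowels (a, e, i, o, u)
Scan: s[0]='q', s[1]='v', s[2]='l', s[3]='x', s[4]='h'
Vowels found: 0
Result: 0


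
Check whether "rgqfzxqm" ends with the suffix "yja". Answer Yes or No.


Input string: 'rgqfzxqm'
Suffix to check: 'yja'
Last 3 characters of input: 'xqm'
Match: False
Result: No


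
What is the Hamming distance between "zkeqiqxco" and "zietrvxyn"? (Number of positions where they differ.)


String 1: 'zkeqiqxco'
String 2: 'zietrvxyn'
Compare each position: pos 0: 'z'=='z', pos 1: 'k'!='i', pos 2: 'e'=='e', pos 3: 'q'!='t', pos 4: 'i'!='r', pos 5: 'q'!='v', pos 6: 'x'=='x', pos 7: 'c'!='y', pos 8: 'o'!='n'
Differing positions: 6
Hamming distance: 6


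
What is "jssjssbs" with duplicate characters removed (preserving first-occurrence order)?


Input: 'jssjssbs'
Operation: keep first occurrence of each character
Scan: s[0]='j' new -> keep; s[1]='s' new -> keep; s[2]='s' seen -> skip; s[3]='j' seen -> skip; s[4]='s' seen -> skip; s[5]='s' seen -> skip; s[6]='b' new -> keep; s[7]='s' seen -> skip
Result: jsb


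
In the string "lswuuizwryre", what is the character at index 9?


Input string: 'lswuuizwryre'
Operation: get character at index 9
Index mapping: s[0]='l', s[1]='s', s[2]='w', s[3]='u', s[4]='u', s[5]='i', s[6]='z', s[7]='w', s[8]='r', s[9]='y'
Result: 'y'


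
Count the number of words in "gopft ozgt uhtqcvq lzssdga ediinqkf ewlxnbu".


Input string: 'gopft ozgt uhtqcvq lzssdga ediinqkf ewlxnbu'
Operation: split by spaces
Words found: 'gopft', 'ozgt', 'uhtqcvq', 'lzssdga', 'ediinqkf', 'ewlxnbu'
Word count: 6


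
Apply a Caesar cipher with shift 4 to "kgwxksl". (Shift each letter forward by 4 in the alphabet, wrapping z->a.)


Input: 'kgwxksl', shift = 4
Operation: for each letter, (position + 4) mod 26
Mapping: 'k'(10+4=14)->'o', 'g'(6+4=10)->'k', 'w'(22+4=26, 26 mod 26=0)->'a', 'x'(23+4=27, 27 mod 26=1)->'b', 'k'(10+4=14)->'o', 's'(18+4=22)->'w', 'l'(11+4=15)->'p'
Result: okabowp


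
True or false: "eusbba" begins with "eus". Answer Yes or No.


Input string: 'eusbba'
Prefix to check: 'eus'
First 3 characters of input: 'eus'
Match: True
Result: Yes


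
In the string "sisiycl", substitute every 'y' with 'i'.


Input string: 'sisiycl'
Operation: replace 'y' with 'i'
Positions of 'y': 4
After replacement: sisiicl


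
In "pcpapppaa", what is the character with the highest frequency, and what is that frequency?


Input: 'pcpapppaa'
Operation: tally each character
Counts: 'a':3, 'c':1, 'p':5
Maximum: 'p' appears 5 times


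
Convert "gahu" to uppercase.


Input string: 'gahu'
Operation: convert each letter to uppercase
Mapping: 'g'->'G', 'a'->'A', 'h'->'H', 'u'->'U'
Result: GAHU


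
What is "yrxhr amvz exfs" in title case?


Input string: 'yrxhr amvz exfs'
Operation: capitalize first letter of each word
Word transformations: 'yrxhr'->'Yrxhr', 'amvz'->'Amvz', 'exfs'->'Exfs'
Result: Yrxhr Amvz Exfs


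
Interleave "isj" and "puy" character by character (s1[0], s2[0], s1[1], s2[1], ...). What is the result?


String 1: 'isj'
String 2: 'puy'
Operation: alternate characters
Pairs: 'i'+'p', 's'+'u', 'j'+'y'
Result: ipsujy


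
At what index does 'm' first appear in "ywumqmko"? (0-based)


Input string: 'ywumqmko'
Target: 'm'
Scanning left to right: s[0]='y', s[1]='w', s[2]='u', s[3]='m'
First match at index: 3


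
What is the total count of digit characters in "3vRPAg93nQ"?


Input string: '3vRPAg93nQ'
Operation: count digit characters (0-9)
Scan: '3'(digit), 'v', 'R', 'P', 'A', 'g', '9'(digit), '3'(digit), 'n', 'Q'
Digits found: 3
Result: 3


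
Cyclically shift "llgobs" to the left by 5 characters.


Input: 'llgobs', shift = 5
Operation: split at index 5 and swap parts
Front part s[0:5] = 'llgob'
Back part s[5:] = 's'
Rotated = back + front = 's' + 'llgob'
Result: sllgob


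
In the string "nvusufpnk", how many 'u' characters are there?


Input string: 'nvusufpnk'
Target character: 'u'
Scan each position: s[2]='u', s[4]='u'
Matches found at indices: 2, 4
Total: 2


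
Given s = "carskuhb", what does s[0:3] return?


Input string: 'carskuhb'
Operation: slice [0:3]
Extract characters: s[0]='c', s[1]='a', s[2]='r'
Result: car


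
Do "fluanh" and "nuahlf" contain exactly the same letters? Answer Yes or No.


String 1: 'fluanh' -> sorted: 'afhlnu'
String 2: 'nuahlf' -> sorted: 'afhlnu'
Compare sorted forms: 'afhlnu' == 'afhlnu'
Anagram: Yes


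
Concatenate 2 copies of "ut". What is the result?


Input string: 'ut'
Operation: repeat 2 times
Concatenation: 'ut' + 'ut'
Result: utut


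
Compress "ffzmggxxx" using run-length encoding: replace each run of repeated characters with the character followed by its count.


Input: 'ffzmggxxx'
Operation: identify consecutive runs
Runs: 'ff' -> f2, 'z' -> z1, 'm' -> m1, 'gg' -> g2, 'xxx' -> x3
Encoded: f2z1m1g2x3


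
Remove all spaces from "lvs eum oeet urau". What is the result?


Input string: 'lvs eum oeet urau'
Operation: remove all spaces
Words: 'lvs', 'eum', 'oeet', 'urau'
Join without spaces: lvseumoeeturau


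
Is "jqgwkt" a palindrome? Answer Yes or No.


Input string: 'jqgwkt'
Reversed: 'tkwgqj'
Compare pairs: s[0]='j' vs s[5]='t' (mismatch), s[1]='q' vs s[4]='k' (mismatch), s[2]='g' vs s[3]='w' (mismatch)
Palindrome: No


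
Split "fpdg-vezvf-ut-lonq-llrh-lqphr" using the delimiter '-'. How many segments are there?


Input string: 'fpdg-vezvf-ut-lonq-llrh-lqphr'
Delimiter: '-'
Split result: 'fpdg', 'vezvf', 'ut', 'lonq', 'llrh', 'lqphr'
Number of parts: 6


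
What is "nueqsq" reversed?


Input string: 'nueqsq'
Operation: reverse character order
Original order: 'n' -> 'u' -> 'e' -> 'q' -> 's' -> 'q'
Reversed order: 'q' -> 's' -> 'q' -> 'e' -> 'u' -> 'n'
Result: qsqeun


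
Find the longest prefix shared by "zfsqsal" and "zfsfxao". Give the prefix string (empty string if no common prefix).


String 1: 'zfsqsal'
String 2: 'zfsfxao'
Compare position by position:
pos 0: 'z' vs 'z' match
pos 1: 'f' vs 'f' match
pos 2: 's' vs 's' match
pos 3: 'q' vs 'f' differ -> stop
Longest common prefix: "zfs" (length 3)


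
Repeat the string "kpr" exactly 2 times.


Input string: 'kpr'
Operation: repeat 2 times
Concatenation: 'kpr' + 'kpr'
Result: kprkpr


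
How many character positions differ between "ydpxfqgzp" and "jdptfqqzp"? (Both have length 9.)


String 1: 'ydpxfqgzp'
String 2: 'jdptfqqzp'
Compare each position: pos 0: 'y'!='j', pos 1: 'd'=='d', pos 2: 'p'=='p', pos 3: 'x'!='t', pos 4: 'f'=='f', pos 5: 'q'=='q', pos 6: 'g'!='q', pos 7: 'z'=='z', pos 8: 'p'=='p'
Differing positions: 3
Hamming distance: 3


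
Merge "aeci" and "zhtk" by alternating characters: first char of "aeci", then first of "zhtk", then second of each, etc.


String 1: 'aeci'
String 2: 'zhtk'
Operation: alternate characters
Pairs: 'a'+'z', 'e'+'h', 'c'+'t', 'i'+'k'
Result: azehctik


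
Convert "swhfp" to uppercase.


Input string: 'swhfp'
Operation: convert each letter to uppercase
Mapping: 's'->'S', 'w'->'W', 'h'->'H', 'f'->'F', 'p'->'P'
Result: SWHFP


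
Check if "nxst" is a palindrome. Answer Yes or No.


Input string: 'nxst'
Reversed: 'tsxn'
Compare pairs: s[0]='n' vs s[3]='t' (mismatch), s[1]='x' vs s[2]='s' (mismatch)
Palindrome: No


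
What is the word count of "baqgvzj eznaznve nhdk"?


Input string: 'baqgvzj eznaznve nhdk'
Operation: split by spaces
Words found: 'baqgvzj', 'eznaznve', 'nhdk'
Word count: 3


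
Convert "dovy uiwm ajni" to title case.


Input string: 'dovy uiwm ajni'
Operation: capitalize first letter of each word
Word transformations: 'dovy'->'Dovy', 'uiwm'->'Uiwm', 'ajni'->'Ajni'
Result: Dovy Uiwm Ajni


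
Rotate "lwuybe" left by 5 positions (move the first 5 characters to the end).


Input: 'lwuybe', shift = 5
Operation: split at index 5 and swap parts
Front part s[0:5] = 'lwuyb'
Back part s[5:] = 'e'
Rotated = back + front = 'e' + 'lwuyb'
Result: elwuyb


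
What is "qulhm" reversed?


Input string: 'qulhm'
Operation: reverse character order
Original order: 'q' -> 'u' -> 'l' -> 'h' -> 'm'
Reversed order: 'm' -> 'h' -> 'l' -> 'u' -> 'q'
Result: mhluq


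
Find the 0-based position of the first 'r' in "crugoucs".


Input string: 'crugoucs'
Target: 'r'
Scanning left to right: s[0]='c', s[1]='r'
First match at index: 1


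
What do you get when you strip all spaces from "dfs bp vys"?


Input string: 'dfs bp vys'
Operation: remove all spaces
Words: 'dfs', 'bp', 'vys'
Join without spaces: dfsbpvys


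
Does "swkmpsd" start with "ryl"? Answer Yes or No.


Input string: 'swkmpsd'
Prefix to check: 'ryl'
First 3 characters of input: 'swk'
Match: False
Result: No


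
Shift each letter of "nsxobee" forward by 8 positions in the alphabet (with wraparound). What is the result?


Input: 'nsxobee', shift = 8
Operation: for each letter, (position + 8) mod 26
Mapping: 'n'(13+8=21)->'v', 's'(18+8=26, 26 mod 26=0)->'a', 'x'(23+8=31, 31 mod 26=5)->'f', 'o'(14+8=22)->'w', 'b'(1+8=9)->'j', 'e'(4+8=12)->'m', 'e'(4+8=12)->'m'
Result: vafwjmm


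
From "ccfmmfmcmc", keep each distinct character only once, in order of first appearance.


Input: 'ccfmmfmcmc'
Operation: keep first occurrence of each character
Scan: s[0]='c' new -> keep; s[1]='c' seen -> skip; s[2]='f' new -> keep; s[3]='m' new -> keep; s[4]='m' seen -> skip; s[5]='f' seen -> skip; s[6]='m' seen -> skip; s[7]='c' seen -> skip; s[8]='m' seen -> skip; s[9]='c' seen -> skip
Result: cfm


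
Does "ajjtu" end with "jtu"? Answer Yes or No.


Input string: 'ajjtu'
Suffix to check: 'jtu'
Last 3 characters of input: 'jtu'
Match: True
Result: Yes


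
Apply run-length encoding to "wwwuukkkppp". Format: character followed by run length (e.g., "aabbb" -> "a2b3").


Input: 'wwwuukkkppp'
Operation: identify consecutive runs
Runs: 'www' -> w3, 'uu' -> u2, 'kkk' -> k3, 'ppp' -> p3
Encoded: w3u2k3p3


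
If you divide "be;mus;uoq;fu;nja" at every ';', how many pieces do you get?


Input string: 'be;mus;uoq;fu;nja'
Delimiter: ';'
Split result: 'be', 'mus', 'uoq', 'fu', 'nja'
Number of parts: 5


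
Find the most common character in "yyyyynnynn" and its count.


Input: 'yyyyynnynn'
Operation: tally each character
Counts: 'n':4, 'y':6
Maximum: 'y' appears 6 times


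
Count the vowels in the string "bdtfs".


Input string: 'bdtfs'
Operation: count vowels (a, e, i, o, u)
Scan: s[0]='b', s[1]='d', s[2]='t', s[3]='f', s[4]='s'
Vowels found: 0
Result: 0


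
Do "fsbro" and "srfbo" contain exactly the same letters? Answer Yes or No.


String 1: 'fsbro' -> sorted: 'bfors'
String 2: 'srfbo' -> sorted: 'bfors'
Compare sorted forms: 'bfors' == 'bfors'
Anagram: Yes


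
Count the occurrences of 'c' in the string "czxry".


Input string: 'czxry'
Target character: 'c'
Scan each position: s[0]='c'
Matches found at indices: 0
Total: 1


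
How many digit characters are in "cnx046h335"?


Input string: 'cnx046h335'
Operation: count digit characters (0-9)
Scan: 'c', 'n', 'x', '0'(digit), '4'(digit), '6'(digit), 'h', '3'(digit), '3'(digit), '5'(digit)
Digits found: 6
Result: 6


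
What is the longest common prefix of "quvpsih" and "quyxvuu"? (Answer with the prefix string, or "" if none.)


String 1: 'quvpsih'
String 2: 'quyxvuu'
Compare position by position:
pos 0: 'q' vs 'q' match
pos 1: 'u' vs 'u' match
pos 2: 'v' vs 'y' differ -> stop
Longest common prefix: "qu" (length 2)


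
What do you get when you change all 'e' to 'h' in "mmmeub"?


Input string: 'mmmeub'
Operation: replace 'e' with 'h'
Positions of 'e': 3
After replacement: mmmhub


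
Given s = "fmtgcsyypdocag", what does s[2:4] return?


Input string: 'fmtgcsyypdocag'
Operation: slice [2:4]
Extract characters: s[2]='t', s[3]='g'
Result: tg


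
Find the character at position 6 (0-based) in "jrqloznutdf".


Input string: 'jrqloznutdf'
Operation: get character at index 6
Index mapping: s[0]='j', s[1]='r', s[2]='q', s[3]='l', s[4]='o', s[5]='z', s[6]='n'
Result: 'n'


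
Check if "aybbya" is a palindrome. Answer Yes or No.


Input string: 'aybbya'
Reversed: 'aybbya'
Compare pairs: s[0]='a' vs s[5]='a' (match), s[1]='y' vs s[4]='y' (match), s[2]='b' vs s[3]='b' (match)
Palindrome: Yes


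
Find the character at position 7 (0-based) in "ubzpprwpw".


Input string: 'ubzpprwpw'
Operation: get character at index 7
Index mapping: s[0]='u', s[1]='b', s[2]='z', s[3]='p', s[4]='p', s[5]='r', s[6]='w', s[7]='p'
Result: 'p'


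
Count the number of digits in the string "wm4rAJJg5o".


Input string: 'wm4rAJJg5o'
Operation: count digit characters (0-9)
Scan: 'w', 'm', '4'(digit), 'r', 'A', 'J', 'J', 'g', '5'(digit), 'o'
Digits found: 2
Result: 2


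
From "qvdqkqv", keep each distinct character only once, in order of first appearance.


Input: 'qvdqkqv'
Operation: keep first occurrence of each character
Scan: s[0]='q' new -> keep; s[1]='v' new -> keep; s[2]='d' new -> keep; s[3]='q' seen -> skip; s[4]='k' new -> keep; s[5]='q' seen -> skip; s[6]='v' seen -> skip
Result: qvdk


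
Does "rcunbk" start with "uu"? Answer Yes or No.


Input string: 'rcunbk'
Prefix to check: 'uu'
First 2 characters of input: 'rc'
Match: False
Result: No


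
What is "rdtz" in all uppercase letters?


Input string: 'rdtz'
Operation: convert each letter to uppercase
Mapping: 'r'->'R', 'd'->'D', 't'->'T', 'z'->'Z'
Result: RDTZ


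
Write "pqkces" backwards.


Input string: 'pqkces'
Operation: reverse character order
Original order: 'p' -> 'q' -> 'k' -> 'c' -> 'e' -> 's'
Reversed order: 's' -> 'e' -> 'c' -> 'k' -> 'q' -> 'p'
Result: seckqp


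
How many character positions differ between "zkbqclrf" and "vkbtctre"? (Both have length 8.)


String 1: 'zkbqclrf'
String 2: 'vkbtctre'
Compare each position: pos 0: 'z'!='v', pos 1: 'k'=='k', pos 2: 'b'=='b', pos 3: 'q'!='t', pos 4: 'c'=='c', pos 5: 'l'!='t', pos 6: 'r'=='r', pos 7: 'f'!='e'
Differing positions: 4
Hamming distance: 4


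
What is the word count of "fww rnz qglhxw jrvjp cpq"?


Input string: 'fww rnz qglhxw jrvjp cpq'
Operation: split by spaces
Words found: 'fww', 'rnz', 'qglhxw', 'jrvjp', 'cpq'
Word count: 5
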